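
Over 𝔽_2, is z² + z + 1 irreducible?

Yes

Write h(z) = z² + z + 1.
Check for roots in 𝔽_2: h(0) = 1; h(1) = 1.
No roots. A degree-2 polynomial over a field with no linear factor is irreducible.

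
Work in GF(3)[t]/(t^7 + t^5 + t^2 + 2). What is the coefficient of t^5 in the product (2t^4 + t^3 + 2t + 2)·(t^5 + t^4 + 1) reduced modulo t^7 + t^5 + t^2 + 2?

2

Multiply in GF(3)[t]: (2t^4 + t^3 + 2t + 2)·(t^5 + t^4 + 1) = 2t^9 + t^7 + 2t^6 + t^5 + t^4 + t^3 + 2t + 2.
Reduce using t^7 ≡ 2t^5 + 2t^2 + 1 (mod t^7 + t^5 + t^2 + 2).
Reduced: 2t^6 + 2t^5 + 2t^4 + t^3 + 2t + 1.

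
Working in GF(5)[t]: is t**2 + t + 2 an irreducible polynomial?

Yes

Write h(t) = t**2 + t + 2.
Check for roots in GF(5): h(0) = 2; h(1) = 4; h(2) = 3; h(3) = 4; h(4) = 2.
No roots. A degree-2 polynomial over a field with no linear factor is irreducible.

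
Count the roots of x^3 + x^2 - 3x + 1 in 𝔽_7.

Write P(x) = x^3 + x^2 - 3x + 1.
Evaluate at each of the 7 elements of 𝔽_7:
P(0) = 1; P(1) = 0 → root; P(2) = 0 → root; P(3) = 0 → root; P(4) = 6; P(5) = 3; P(6) = 4.
Roots: {1, 2, 3}.

3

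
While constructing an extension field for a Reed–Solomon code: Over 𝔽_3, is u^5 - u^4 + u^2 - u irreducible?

No

Write m(u) = u^5 - u^4 + u^2 - u.
Check for roots in 𝔽_3: m(0) = 0 → root; m(1) = 0 → root; m(2) = 0 → root.
m(0) = 0, so (u) divides m(u); m is reducible.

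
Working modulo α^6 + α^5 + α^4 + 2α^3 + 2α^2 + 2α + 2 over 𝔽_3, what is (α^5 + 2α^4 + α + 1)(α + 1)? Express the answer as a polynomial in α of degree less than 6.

2α^5 + α^4 + α^3 + 2α^2 + 2

Multiply in 𝔽_3[α]: (α^5 + 2α^4 + α + 1)·(α + 1) = α^6 + 2α^4 + α^2 + 2α + 1.
Reduce using α^6 ≡ 2α^5 + 2α^4 + α^3 + α^2 + α + 1 (mod α^6 + α^5 + α^4 + 2α^3 + 2α^2 + 2α + 2).
Reduced: 2α^5 + α^4 + α^3 + 2α^2 + 2.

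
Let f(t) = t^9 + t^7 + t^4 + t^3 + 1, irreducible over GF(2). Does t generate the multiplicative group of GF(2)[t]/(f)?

|GF(2^9)^×| = 2^9 − 1 = 511. Prime factorization: 511 = 7·73.
f is primitive ⇔ t has order 511 in GF(2)[t]/(f), i.e. t^(511/q) ≠ 1 for each prime q | 511.
t^(73) mod f = 1
t^(7) mod f = t^7.
Since t^(73) = 1, the order of t divides 73 < 511; not primitive.

No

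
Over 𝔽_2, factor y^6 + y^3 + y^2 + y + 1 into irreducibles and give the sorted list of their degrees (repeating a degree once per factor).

2, 4

Write f(y) = y^6 + y^3 + y^2 + y + 1.
Roots in 𝔽_2: f(0) = 1; f(1) = 1.
Complete factorization: f(y) = (y^2 + y + 1)·(y^4 + y^3 + 1).
Factor degrees with multiplicity: 2 + 4 = 6.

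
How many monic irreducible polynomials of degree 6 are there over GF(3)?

The number of monic irreducibles of degree 6 over GF(3) is (1/6)·Σ_{d∣6} μ(6/d) 3^d.
Divisors of 6: 1, 2, 3, 6; μ(6/d) for each: 1, -1, -1, 1.
Σ = 3^1 − 3^2 − 3^3 + 3^6 = 696.
N = 696/6 = 116.

116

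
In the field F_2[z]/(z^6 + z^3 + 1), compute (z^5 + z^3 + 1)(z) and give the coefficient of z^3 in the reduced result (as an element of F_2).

Multiply in F_2[z]: (z^5 + z^3 + 1)·(z) = z^6 + z^4 + z.
Reduce using z^6 ≡ z^3 + 1 (mod z^6 + z^3 + 1).
Reduced: z^4 + z^3 + z + 1.

1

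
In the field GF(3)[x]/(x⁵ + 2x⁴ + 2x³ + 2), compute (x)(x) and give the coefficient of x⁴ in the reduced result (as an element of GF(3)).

Multiply in GF(3)[x]: (x)·(x) = x².
Reduced: x².

0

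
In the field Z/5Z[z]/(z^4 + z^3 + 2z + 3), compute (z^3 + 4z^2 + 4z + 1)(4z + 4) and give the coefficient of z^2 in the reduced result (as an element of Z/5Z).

2

Multiply in Z/5Z[z]: (z^3 + 4z^2 + 4z + 1)·(4z + 4) = 4z^4 + 2z^2 + 4.
Reduce using z^4 ≡ 4z^3 + 3z + 2 (mod z^4 + z^3 + 2z + 3).
Reduced: z^3 + 2z^2 + 2z + 2.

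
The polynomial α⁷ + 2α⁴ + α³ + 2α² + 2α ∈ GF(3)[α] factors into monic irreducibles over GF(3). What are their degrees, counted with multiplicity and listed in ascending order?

1, 1, 1, 2, 2

Write h(α) = α⁷ + 2α⁴ + α³ + 2α² + 2α.
Roots in GF(3): h(0) = 0 → root; h(1) = 2; h(2) = 0 → root.
Linear factors from roots: (α), (α + 1).
Complete factorization: h(α) = (α)·(α + 1)^2·(α² + 1)·(α² + α + 2).
Factor degrees with multiplicity: 1 + 1 + 1 + 2 + 2 = 7.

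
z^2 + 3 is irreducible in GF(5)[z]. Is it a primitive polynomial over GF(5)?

Write f(z) = z^2 + 3.
|GF(5^2)^×| = 5^2 − 1 = 24. Prime factorization: 24 = 2^3·3.
f is primitive ⇔ z has order 24 in GF(5)[z]/(f), i.e. z^(24/q) ≠ 1 for each prime q | 24.
z^(12) mod f = 4.
z^(8) mod f = 1
Since z^(8) = 1, the order of z divides 8 < 24; not primitive.

No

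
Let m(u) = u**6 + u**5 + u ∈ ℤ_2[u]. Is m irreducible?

No

Check for roots in ℤ_2: m(0) = 0 → root; m(1) = 1.
m(0) = 0, so (u) divides m(u); m is reducible.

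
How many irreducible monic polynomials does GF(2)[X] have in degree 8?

The number of monic irreducibles of degree 8 over GF(2) is (1/8)·Σ_{d∣8} μ(8/d) 2^d.
Divisors of 8: 1, 2, 4, 8; μ(8/d) for each: 0, 0, -1, 1.
Σ = − 2^4 + 2^8 = 240.
N = 240/8 = 30.

30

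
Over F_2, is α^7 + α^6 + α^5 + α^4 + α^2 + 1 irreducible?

Write g(α) = α^7 + α^6 + α^5 + α^4 + α^2 + 1.
Check for roots in F_2: g(0) = 1; g(1) = 0 → root.
g(1) = 0, so (α − 1) divides g(α); g is reducible.

No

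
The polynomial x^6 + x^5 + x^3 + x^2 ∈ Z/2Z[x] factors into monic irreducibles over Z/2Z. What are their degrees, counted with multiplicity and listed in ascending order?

1, 1, 1, 1, 2

Write g(x) = x^6 + x^5 + x^3 + x^2.
Roots in Z/2Z: g(0) = 0 → root; g(1) = 0 → root.
Linear factors from roots: (x), (x + 1).
Complete factorization: g(x) = (x)^2·(x + 1)^2·(x^2 + x + 1).
Factor degrees with multiplicity: 1 + 1 + 1 + 1 + 2 = 6.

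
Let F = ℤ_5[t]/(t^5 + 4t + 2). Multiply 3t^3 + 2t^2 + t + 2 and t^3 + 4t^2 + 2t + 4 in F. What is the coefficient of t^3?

Multiply in ℤ_5[t]: (3t^3 + 2t^2 + t + 2)·(t^3 + 4t^2 + 2t + 4) = 3t^6 + 4t^5 + 2t^3 + 3t^2 + 3t + 3.
Reduce using t^5 ≡ t + 3 (mod t^5 + 4t + 2).
Reduced: 2t^3 + t^2 + t.

2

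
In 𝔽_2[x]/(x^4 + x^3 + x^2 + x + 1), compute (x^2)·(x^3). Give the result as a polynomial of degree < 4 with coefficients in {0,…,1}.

1

Multiply in 𝔽_2[x]: (x^2)·(x^3) = x^5.
Reduce using x^4 ≡ x^3 + x^2 + x + 1 (mod x^4 + x^3 + x^2 + x + 1).
Reduced: 1.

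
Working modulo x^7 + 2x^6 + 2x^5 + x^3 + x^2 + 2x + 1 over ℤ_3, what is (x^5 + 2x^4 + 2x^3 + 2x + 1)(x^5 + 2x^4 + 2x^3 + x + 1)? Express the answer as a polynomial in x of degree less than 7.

2x^6 + 2x^5 + x^4 + 2x^2 + x + 1

Multiply in ℤ_3[x]: (x^5 + 2x^4 + 2x^3 + 2x + 1)·(x^5 + 2x^4 + 2x^3 + x + 1) = x^10 + x^9 + 2x^8 + 2x^7 + x^6 + 2x^5 + x^4 + x^3 + 2x^2 + 1.
Reduce using x^7 ≡ x^6 + x^5 + 2x^3 + 2x^2 + x + 2 (mod x^7 + 2x^6 + 2x^5 + x^3 + x^2 + 2x + 1).
Reduced: 2x^6 + 2x^5 + x^4 + 2x^2 + x + 1.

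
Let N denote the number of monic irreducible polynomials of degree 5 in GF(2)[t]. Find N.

x^(2^5) − x is the product of all monic irreducibles of degree dividing 5; Möbius inversion gives N = (1/5) Σ μ(5/d)·2^d.
Divisors of 5: 1, 5; μ(5/d) for each: -1, 1.
Σ = − 2^1 + 2^5 = 30.
N = 30/5 = 6.

6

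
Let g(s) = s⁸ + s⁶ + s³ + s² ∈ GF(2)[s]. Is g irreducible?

No

Check for roots in GF(2): g(0) = 0 → root; g(1) = 0 → root.
g(0) = 0, so (s) divides g(s); g is reducible.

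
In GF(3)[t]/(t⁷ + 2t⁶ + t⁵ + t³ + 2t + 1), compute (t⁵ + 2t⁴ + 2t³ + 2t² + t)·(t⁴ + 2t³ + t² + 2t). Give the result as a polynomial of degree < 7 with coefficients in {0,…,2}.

t^6 + 2t^5 + t^3 + 1

Multiply in GF(3)[t]: (t⁵ + 2t⁴ + 2t³ + 2t² + t)·(t⁴ + 2t³ + t² + 2t) = t⁹ + t⁸ + t⁷ + t⁶ + 2t⁵ + 2t⁴ + 2t³ + 2t².
Reduce using t⁷ ≡ t⁶ + 2t⁵ + 2t³ + t + 2 (mod t⁷ + 2t⁶ + t⁵ + t³ + 2t + 1).
Reduced: t⁶ + 2t⁵ + t³ + 1.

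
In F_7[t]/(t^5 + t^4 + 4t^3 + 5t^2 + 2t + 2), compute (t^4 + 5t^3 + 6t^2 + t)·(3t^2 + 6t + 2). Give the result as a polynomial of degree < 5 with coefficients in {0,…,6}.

6t^4 + 4t^3 + 6t^2 + 2t + 6

Multiply in F_7[t]: (t^4 + 5t^3 + 6t^2 + t)·(3t^2 + 6t + 2) = 3t^6 + t^4 + 4t^2 + 2t.
Reduce using t^5 ≡ 6t^4 + 3t^3 + 2t^2 + 5t + 5 (mod t^5 + t^4 + 4t^3 + 5t^2 + 2t + 2).
Reduced: 6t^4 + 4t^3 + 6t^2 + 2t + 6.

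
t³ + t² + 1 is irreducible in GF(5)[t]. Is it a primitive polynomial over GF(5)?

No

Write f(t) = t³ + t² + 1.
|GF(5^3)^×| = 5^3 − 1 = 124. Prime factorization: 124 = 2^2·31.
f is primitive ⇔ t has order 124 in GF(5)[t]/(f), i.e. t^(124/q) ≠ 1 for each prime q | 124.
t^(62) mod f = 1
t^(4) mod f = t² + 4t + 1.
Since t^(62) = 1, the order of t divides 62 < 124; not primitive.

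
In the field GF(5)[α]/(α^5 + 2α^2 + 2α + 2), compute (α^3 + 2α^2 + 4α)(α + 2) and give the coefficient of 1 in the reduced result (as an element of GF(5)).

Multiply in GF(5)[α]: (α^3 + 2α^2 + 4α)·(α + 2) = α^4 + 4α^3 + 3α^2 + 3α.
Reduced: α^4 + 4α^3 + 3α^2 + 3α.

0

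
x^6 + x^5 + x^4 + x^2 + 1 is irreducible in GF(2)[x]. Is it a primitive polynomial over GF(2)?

No

Write f(x) = x^6 + x^5 + x^4 + x^2 + 1.
|GF(2^6)^×| = 2^6 − 1 = 63. Prime factorization: 63 = 3^2·7.
f is primitive ⇔ x has order 63 in GF(2)[x]/(f), i.e. x^(63/q) ≠ 1 for each prime q | 63.
x^(21) mod f = 1
x^(9) mod f = x^3 + 1.
Since x^(21) = 1, the order of x divides 21 < 63; not primitive.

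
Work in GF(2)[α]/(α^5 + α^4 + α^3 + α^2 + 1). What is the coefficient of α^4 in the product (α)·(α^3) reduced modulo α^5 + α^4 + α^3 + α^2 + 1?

Multiply in GF(2)[α]: (α)·(α^3) = α^4.
Reduced: α^4.

1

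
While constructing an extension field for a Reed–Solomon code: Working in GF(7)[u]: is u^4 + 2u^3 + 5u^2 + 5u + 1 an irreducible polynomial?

Write h(u) = u^4 + 2u^3 + 5u^2 + 5u + 1.
Check for roots in GF(7): h(0) = 1; h(1) = 0 → root; h(2) = 0 → root; h(3) = 0 → root; h(4) = 2; h(5) = 4; h(6) = 0 → root.
h(1) = 0, so (u − 1) divides h(u); h is reducible.

No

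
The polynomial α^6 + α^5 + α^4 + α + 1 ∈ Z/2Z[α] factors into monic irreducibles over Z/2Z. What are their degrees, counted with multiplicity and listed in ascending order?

6

Write h(α) = α^6 + α^5 + α^4 + α + 1.
Roots in Z/2Z: h(0) = 1; h(1) = 1.
Complete factorization: h(α) = (α^6 + α^5 + α^4 + α + 1).
Factor degrees with multiplicity: 6 = 6.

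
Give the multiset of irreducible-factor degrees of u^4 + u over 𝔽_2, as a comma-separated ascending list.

Write h(u) = u^4 + u.
Roots in 𝔽_2: h(0) = 0 → root; h(1) = 0 → root.
Linear factors from roots: (u), (u + 1).
Complete factorization: h(u) = (u)·(u + 1)·(u^2 + u + 1).
Factor degrees with multiplicity: 1 + 1 + 2 = 4.

1, 1, 2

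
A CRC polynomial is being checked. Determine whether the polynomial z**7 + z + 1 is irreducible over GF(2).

Yes

Write g(z) = z**7 + z + 1.
Check for roots in GF(2): g(0) = 1; g(1) = 1.
No roots, so no linear factors.
Monic irreducibles of degree 2 over GF(2): z**2 + z + 1.
None of them divide g (all give nonzero remainder).
Monic irreducibles of degree 3 over GF(2): z**3 + z + 1, z**3 + z**2 + 1.
None of them divide g (all give nonzero remainder).
No irreducible factor of degree ≤ 3 exists, so g is irreducible over GF(2).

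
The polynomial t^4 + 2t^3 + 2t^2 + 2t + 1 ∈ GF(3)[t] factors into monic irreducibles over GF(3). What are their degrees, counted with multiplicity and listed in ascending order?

Write f(t) = t^4 + 2t^3 + 2t^2 + 2t + 1.
Roots in GF(3): f(0) = 1; f(1) = 2; f(2) = 0 → root.
Linear factors from roots: (t + 1).
Complete factorization: f(t) = (t + 1)^2·(t^2 + 1).
Factor degrees with multiplicity: 1 + 1 + 2 = 4.

1, 1, 2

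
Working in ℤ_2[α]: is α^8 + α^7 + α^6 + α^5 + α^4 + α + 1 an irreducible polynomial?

Yes

Write f(α) = α^8 + α^7 + α^6 + α^5 + α^4 + α + 1.
Check for roots in ℤ_2: f(0) = 1; f(1) = 1.
No roots, so no linear factors.
Monic irreducibles of degree 2 over GF(2): α^2 + α + 1.
None of them divide f (all give nonzero remainder).
Monic irreducibles of degree 3 over GF(2): α^3 + α + 1, α^3 + α^2 + 1.
None of them divide f (all give nonzero remainder).
Monic irreducibles of degree 4 over GF(2): α^4 + α + 1, α^4 + α^3 + 1, α^4 + α^3 + α^2 + α + 1.
None of them divide f (all give nonzero remainder).
No irreducible factor of degree ≤ 4 exists, so f is irreducible over GF(2).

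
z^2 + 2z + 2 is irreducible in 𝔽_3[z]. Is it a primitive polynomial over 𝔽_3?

Yes

Write f(z) = z^2 + 2z + 2.
|GF(3^2)^×| = 3^2 − 1 = 8. Prime factorization: 8 = 2^3.
f is primitive ⇔ z has order 8 in GF(3)[z]/(f), i.e. z^(8/q) ≠ 1 for each prime q | 8.
z^(4) mod f = 2.
None equal 1, so z has full order 8; f is primitive.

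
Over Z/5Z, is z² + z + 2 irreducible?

Yes

Write h(z) = z² + z + 2.
Check for roots in Z/5Z: h(0) = 2; h(1) = 4; h(2) = 3; h(3) = 4; h(4) = 2.
No roots. A degree-2 polynomial over a field with no linear factor is irreducible.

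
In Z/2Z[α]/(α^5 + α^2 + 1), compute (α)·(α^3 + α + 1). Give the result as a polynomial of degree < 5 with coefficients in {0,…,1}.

α^4 + α^2 + α

Multiply in Z/2Z[α]: (α)·(α^3 + α + 1) = α^4 + α^2 + α.
Reduced: α^4 + α^2 + α.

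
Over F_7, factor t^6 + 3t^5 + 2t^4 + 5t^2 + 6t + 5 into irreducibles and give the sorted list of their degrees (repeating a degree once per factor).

Write g(t) = t^6 + 3t^5 + 2t^4 + 5t^2 + 6t + 5.
Complete factorization: g(t) = (t^6 + 3t^5 + 2t^4 + 5t^2 + 6t + 5).
Factor degrees with multiplicity: 6 = 6.

6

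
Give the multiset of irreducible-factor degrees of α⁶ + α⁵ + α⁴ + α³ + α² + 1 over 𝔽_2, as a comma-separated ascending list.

Write f(α) = α⁶ + α⁵ + α⁴ + α³ + α² + 1.
Roots in 𝔽_2: f(0) = 1; f(1) = 0 → root.
Linear factors from roots: (α + 1).
Complete factorization: f(α) = (α + 1)^2·(α⁴ + α³ + 1).
Factor degrees with multiplicity: 1 + 1 + 4 = 6.

1, 1, 4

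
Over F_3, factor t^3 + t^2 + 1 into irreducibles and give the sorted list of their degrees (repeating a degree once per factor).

1, 2

Write g(t) = t^3 + t^2 + 1.
Roots in F_3: g(0) = 1; g(1) = 0 → root; g(2) = 1.
Linear factors from roots: (t + 2).
Complete factorization: g(t) = (t + 2)·(t^2 + 2t + 2).
Factor degrees with multiplicity: 1 + 2 = 3.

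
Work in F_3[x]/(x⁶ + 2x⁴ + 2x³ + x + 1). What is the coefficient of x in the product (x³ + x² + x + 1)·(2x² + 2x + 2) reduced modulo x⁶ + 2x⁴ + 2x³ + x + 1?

1

Multiply in F_3[x]: (x³ + x² + x + 1)·(2x² + 2x + 2) = 2x⁵ + x⁴ + x + 2.
Reduced: 2x⁵ + x⁴ + x + 2.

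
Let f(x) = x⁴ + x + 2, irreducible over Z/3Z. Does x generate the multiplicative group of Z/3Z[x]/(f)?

Yes

|GF(3^4)^×| = 3^4 − 1 = 80. Prime factorization: 80 = 2^4·5.
f is primitive ⇔ x has order 80 in GF(3)[x]/(f), i.e. x^(80/q) ≠ 1 for each prime q | 80.
x^(40) mod f = 2.
x^(16) mod f = 2x³ + x + 2.
None equal 1, so x has full order 80; f is primitive.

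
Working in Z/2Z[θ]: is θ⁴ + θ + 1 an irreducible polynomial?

Write h(θ) = θ⁴ + θ + 1.
Check for roots in Z/2Z: h(0) = 1; h(1) = 1.
No roots, so no linear factors.
Monic irreducibles of degree 2 over GF(2): θ² + θ + 1.
None of them divide h (all give nonzero remainder).
No irreducible factor of degree ≤ 2 exists, so h is irreducible over GF(2).

Yes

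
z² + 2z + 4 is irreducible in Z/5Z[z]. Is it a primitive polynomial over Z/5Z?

No

Write f(z) = z² + 2z + 4.
|GF(5^2)^×| = 5^2 − 1 = 24. Prime factorization: 24 = 2^3·3.
f is primitive ⇔ z has order 24 in GF(5)[z]/(f), i.e. z^(24/q) ≠ 1 for each prime q | 24.
z^(12) mod f = 1
z^(8) mod f = 2z + 4.
Since z^(12) = 1, the order of z divides 12 < 24; not primitive.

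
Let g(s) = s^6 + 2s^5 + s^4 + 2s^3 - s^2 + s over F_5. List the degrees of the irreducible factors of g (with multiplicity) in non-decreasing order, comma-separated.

Roots in F_5: g(0) = 0 → root; g(1) = 1; g(2) = 3; g(3) = 4; g(4) = 1.
Linear factors from roots: (s).
Complete factorization: g(s) = (s)·(s^2 - 2s - 2)·(s^3 - s^2 + s + 2).
Factor degrees with multiplicity: 1 + 2 + 3 = 6.

1, 2, 3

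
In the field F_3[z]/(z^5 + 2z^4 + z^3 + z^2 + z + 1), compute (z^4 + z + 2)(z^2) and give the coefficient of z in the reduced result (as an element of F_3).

Multiply in F_3[z]: (z^4 + z + 2)·(z^2) = z^6 + z^3 + 2z^2.
Reduce using z^5 ≡ z^4 + 2z^3 + 2z^2 + 2z + 2 (mod z^5 + 2z^4 + z^3 + z^2 + z + 1).
Reduced: 2z^3 + z + 2.

1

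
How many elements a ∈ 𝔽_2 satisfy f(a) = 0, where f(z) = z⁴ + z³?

2

Evaluate at each of the 2 elements of 𝔽_2:
f(0) = 0 → root; f(1) = 0 → root.
Roots: {0, 1}.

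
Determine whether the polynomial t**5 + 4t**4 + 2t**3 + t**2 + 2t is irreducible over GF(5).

No

Write f(t) = t**5 + 4t**4 + 2t**3 + t**2 + 2t.
Check for roots in GF(5): f(0) = 0 → root; f(1) = 0 → root; f(2) = 0 → root; f(3) = 1; f(4) = 0 → root.
f(0) = 0, so (t) divides f(t); f is reducible.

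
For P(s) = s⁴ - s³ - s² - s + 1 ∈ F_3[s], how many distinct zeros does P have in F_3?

1

Evaluate at each of the 3 elements of F_3:
P(0) = 1; P(1) = 2; P(2) = 0 → root.
Roots: {2}.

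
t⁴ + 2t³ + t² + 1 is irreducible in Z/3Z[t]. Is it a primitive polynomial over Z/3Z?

No

Write f(t) = t⁴ + 2t³ + t² + 1.
|GF(3^4)^×| = 3^4 − 1 = 80. Prime factorization: 80 = 2^4·5.
f is primitive ⇔ t has order 80 in GF(3)[t]/(f), i.e. t^(80/q) ≠ 1 for each prime q | 80.
t^(40) mod f = 1
t^(16) mod f = t³ + t² + 2t.
Since t^(40) = 1, the order of t divides 40 < 80; not primitive.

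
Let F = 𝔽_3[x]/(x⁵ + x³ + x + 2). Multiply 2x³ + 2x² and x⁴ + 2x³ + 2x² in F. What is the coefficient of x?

Multiply in 𝔽_3[x]: (2x³ + 2x²)·(x⁴ + 2x³ + 2x²) = 2x⁷ + 2x⁵ + x⁴.
Reduce using x⁵ ≡ 2x³ + 2x + 1 (mod x⁵ + x³ + x + 2).
Reduced: x⁴ + x³ + 2x².

0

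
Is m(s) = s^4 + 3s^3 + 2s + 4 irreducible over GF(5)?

No

Check for roots in GF(5): m(0) = 4; m(1) = 0 → root; m(2) = 3; m(3) = 2; m(4) = 0 → root.
m(1) = 0, so (s − 1) divides m(s); m is reducible.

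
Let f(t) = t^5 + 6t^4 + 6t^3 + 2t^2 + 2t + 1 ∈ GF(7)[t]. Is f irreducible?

Check for roots in GF(7): f(0) = 1; f(1) = 4; f(2) = 0 → root; f(3) = 6; f(4) = 3; f(5) = 0 → root; f(6) = 0 → root.
f(2) = 0, so (t − 2) divides f(t); f is reducible.

No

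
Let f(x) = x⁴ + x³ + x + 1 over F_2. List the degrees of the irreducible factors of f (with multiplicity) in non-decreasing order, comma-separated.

1, 1, 2

Roots in F_2: f(0) = 1; f(1) = 0 → root.
Linear factors from roots: (x + 1).
Complete factorization: f(x) = (x + 1)^2·(x² + x + 1).
Factor degrees with multiplicity: 1 + 1 + 2 = 4.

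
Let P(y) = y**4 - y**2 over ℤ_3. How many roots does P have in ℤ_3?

Evaluate at each of the 3 elements of ℤ_3:
P(0) = 0 → root; P(1) = 0 → root; P(2) = 0 → root.
Roots: {0, 1, 2}.

3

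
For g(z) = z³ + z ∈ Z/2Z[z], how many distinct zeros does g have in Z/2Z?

Evaluate at each of the 2 elements of Z/2Z:
g(0) = 0 → root; g(1) = 0 → root.
Roots: {0, 1}.

2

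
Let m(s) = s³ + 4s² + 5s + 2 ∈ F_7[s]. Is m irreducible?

Check for roots in F_7: m(0) = 2; m(1) = 5; m(2) = 1; m(3) = 3; m(4) = 3; m(5) = 0 → root; m(6) = 0 → root.
m(5) = 0, so (s − 5) divides m(s); m is reducible.

No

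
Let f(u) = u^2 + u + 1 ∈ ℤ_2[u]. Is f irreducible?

Yes

Check for roots in ℤ_2: f(0) = 1; f(1) = 1.
No roots. A degree-2 polynomial over a field with no linear factor is irreducible.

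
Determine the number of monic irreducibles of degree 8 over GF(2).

30

Gauss's count: N_{2}(8) = (1/8) Σ_{d|8} μ(8/d)·2^d.
Divisors of 8: 1, 2, 4, 8; μ(8/d) for each: 0, 0, -1, 1.
Σ = − 2^4 + 2^8 = 240.
N = 240/8 = 30.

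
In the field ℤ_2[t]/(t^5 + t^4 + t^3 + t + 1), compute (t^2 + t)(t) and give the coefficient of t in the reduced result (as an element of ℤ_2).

Multiply in ℤ_2[t]: (t^2 + t)·(t) = t^3 + t^2.
Reduced: t^3 + t^2.

0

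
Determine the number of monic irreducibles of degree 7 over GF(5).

x^(5^7) − x is the product of all monic irreducibles of degree dividing 7; Möbius inversion gives N = (1/7) Σ μ(7/d)·5^d.
Divisors of 7: 1, 7; μ(7/d) for each: -1, 1.
Σ = − 5^1 + 5^7 = 78120.
N = 78120/7 = 11160.

11160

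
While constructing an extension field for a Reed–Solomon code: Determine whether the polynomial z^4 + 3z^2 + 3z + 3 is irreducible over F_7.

Yes

Write h(z) = z^4 + 3z^2 + 3z + 3.
Check for roots in F_7: h(0) = 3; h(1) = 3; h(2) = 2; h(3) = 1; h(4) = 4; h(5) = 4; h(6) = 4.
No roots, so no linear factors.
Degree-2 irreducible divisors: test the 21 monic irreducibles of degree 2 over GF(7).
None of them divide h (all give nonzero remainder).
No irreducible factor of degree ≤ 2 exists, so h is irreducible over GF(7).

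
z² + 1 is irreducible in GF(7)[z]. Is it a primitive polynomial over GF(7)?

No

Write f(z) = z² + 1.
|GF(7^2)^×| = 7^2 − 1 = 48. Prime factorization: 48 = 2^4·3.
f is primitive ⇔ z has order 48 in GF(7)[z]/(f), i.e. z^(48/q) ≠ 1 for each prime q | 48.
z^(24) mod f = 1
z^(16) mod f = 1
Since z^(24) = 1, the order of z divides 24 < 48; not primitive.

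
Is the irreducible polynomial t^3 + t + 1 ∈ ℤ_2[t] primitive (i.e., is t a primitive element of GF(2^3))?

Write f(t) = t^3 + t + 1.
|GF(2^3)^×| = 2^3 − 1 = 7. Prime factorization: 7 = 7.
f is primitive ⇔ t has order 7 in GF(2)[t]/(f), i.e. t^(7/q) ≠ 1 for each prime q | 7.
t^(1) mod f = t.
None equal 1, so t has full order 7; f is primitive.

Yes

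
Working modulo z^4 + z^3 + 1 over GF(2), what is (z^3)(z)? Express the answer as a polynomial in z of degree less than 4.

z^3 + 1

Multiply in GF(2)[z]: (z^3)·(z) = z^4.
Reduce using z^4 ≡ z^3 + 1 (mod z^4 + z^3 + 1).
Reduced: z^3 + 1.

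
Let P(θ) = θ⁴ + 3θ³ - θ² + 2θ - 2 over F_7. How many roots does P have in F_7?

Evaluate at each of the 7 elements of F_7:
P(0) = 5; P(1) = 3; P(2) = 3; P(3) = 3; P(4) = 4; P(5) = 3; P(6) = 0 → root.
Roots: {6}.

1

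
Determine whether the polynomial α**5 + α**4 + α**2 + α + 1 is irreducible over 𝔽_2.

Write h(α) = α**5 + α**4 + α**2 + α + 1.
Check for roots in 𝔽_2: h(0) = 1; h(1) = 1.
No roots, so no linear factors.
Monic irreducibles of degree 2 over GF(2): α**2 + α + 1.
None of them divide h (all give nonzero remainder).
No irreducible factor of degree ≤ 2 exists, so h is irreducible over GF(2).

Yes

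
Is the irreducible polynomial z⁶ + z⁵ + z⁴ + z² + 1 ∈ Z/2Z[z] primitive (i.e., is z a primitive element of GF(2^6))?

Write f(z) = z⁶ + z⁵ + z⁴ + z² + 1.
|GF(2^6)^×| = 2^6 − 1 = 63. Prime factorization: 63 = 3^2·7.
f is primitive ⇔ z has order 63 in GF(2)[z]/(f), i.e. z^(63/q) ≠ 1 for each prime q | 63.
z^(21) mod f = 1
z^(9) mod f = z³ + 1.
Since z^(21) = 1, the order of z divides 21 < 63; not primitive.

No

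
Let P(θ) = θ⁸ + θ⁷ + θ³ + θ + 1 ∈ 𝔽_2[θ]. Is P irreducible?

Yes

Check for roots in 𝔽_2: P(0) = 1; P(1) = 1.
No roots, so no linear factors.
Monic irreducibles of degree 2 over GF(2): θ² + θ + 1.
None of them divide P (all give nonzero remainder).
Monic irreducibles of degree 3 over GF(2): θ³ + θ + 1, θ³ + θ² + 1.
None of them divide P (all give nonzero remainder).
Monic irreducibles of degree 4 over GF(2): θ⁴ + θ + 1, θ⁴ + θ³ + 1, θ⁴ + θ³ + θ² + θ + 1.
None of them divide P (all give nonzero remainder).
No irreducible factor of degree ≤ 4 exists, so P is irreducible over GF(2).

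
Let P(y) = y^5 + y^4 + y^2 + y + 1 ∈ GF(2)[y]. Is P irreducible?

Check for roots in GF(2): P(0) = 1; P(1) = 1.
No roots, so no linear factors.
Monic irreducibles of degree 2 over GF(2): y^2 + y + 1.
None of them divide P (all give nonzero remainder).
No irreducible factor of degree ≤ 2 exists, so P is irreducible over GF(2).

Yes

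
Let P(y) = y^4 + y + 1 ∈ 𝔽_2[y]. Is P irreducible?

Check for roots in 𝔽_2: P(0) = 1; P(1) = 1.
No roots, so no linear factors.
Monic irreducibles of degree 2 over GF(2): y^2 + y + 1.
None of them divide P (all give nonzero remainder).
No irreducible factor of degree ≤ 2 exists, so P is irreducible over GF(2).

Yes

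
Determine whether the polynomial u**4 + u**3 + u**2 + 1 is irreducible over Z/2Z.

Write g(u) = u**4 + u**3 + u**2 + 1.
Check for roots in Z/2Z: g(0) = 1; g(1) = 0 → root.
g(1) = 0, so (u − 1) divides g(u); g is reducible.

No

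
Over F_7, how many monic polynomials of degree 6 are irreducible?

19544

x^(7^6) − x is the product of all monic irreducibles of degree dividing 6; Möbius inversion gives N = (1/6) Σ μ(6/d)·7^d.
Divisors of 6: 1, 2, 3, 6; μ(6/d) for each: 1, -1, -1, 1.
Σ = 7^1 − 7^2 − 7^3 + 7^6 = 117264.
N = 117264/6 = 19544.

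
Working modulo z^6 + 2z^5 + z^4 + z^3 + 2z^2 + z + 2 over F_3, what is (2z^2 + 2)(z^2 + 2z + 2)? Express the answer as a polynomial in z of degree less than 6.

Multiply in F_3[z]: (2z^2 + 2)·(z^2 + 2z + 2) = 2z^4 + z^3 + z + 1.
Reduced: 2z^4 + z^3 + z + 1.

2z^4 + z^3 + z + 1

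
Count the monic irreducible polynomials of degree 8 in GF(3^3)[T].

By the necklace-counting formula, N_27(8) = (1/8) Σ_{d|8} μ(8/d)·27^d.
Divisors of 8: 1, 2, 4, 8; μ(8/d) for each: 0, 0, -1, 1.
Σ = − 27^4 + 27^8 = 282429005040.
N = 282429005040/8 = 35303625630.

35303625630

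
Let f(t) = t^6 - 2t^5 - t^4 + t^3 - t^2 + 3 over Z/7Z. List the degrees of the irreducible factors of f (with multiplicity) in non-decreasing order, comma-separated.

3, 3

Complete factorization: f(t) = (t^3 + 3t - 2)·(t^3 - 2t^2 + 3t + 2).
Factor degrees with multiplicity: 3 + 3 = 6.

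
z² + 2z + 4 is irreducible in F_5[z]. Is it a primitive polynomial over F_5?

No

Write f(z) = z² + 2z + 4.
|GF(5^2)^×| = 5^2 − 1 = 24. Prime factorization: 24 = 2^3·3.
f is primitive ⇔ z has order 24 in GF(5)[z]/(f), i.e. z^(24/q) ≠ 1 for each prime q | 24.
z^(12) mod f = 1
z^(8) mod f = 2z + 4.
Since z^(12) = 1, the order of z divides 12 < 24; not primitive.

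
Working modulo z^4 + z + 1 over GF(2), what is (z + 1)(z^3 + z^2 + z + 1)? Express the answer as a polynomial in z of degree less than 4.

Multiply in GF(2)[z]: (z + 1)·(z^3 + z^2 + z + 1) = z^4 + 1.
Reduce using z^4 ≡ z + 1 (mod z^4 + z + 1).
Reduced: z.

z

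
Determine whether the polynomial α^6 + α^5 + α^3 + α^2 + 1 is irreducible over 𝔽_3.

Yes

Write m(α) = α^6 + α^5 + α^3 + α^2 + 1.
Check for roots in 𝔽_3: m(0) = 1; m(1) = 2; m(2) = 1.
No roots, so no linear factors.
Monic irreducibles of degree 2 over GF(3): α^2 + 1, α^2 + α - 1, α^2 - α - 1.
None of them divide m (all give nonzero remainder).
Degree-3 irreducible divisors: test the 8 monic irreducibles of degree 3 over GF(3).
None of them divide m (all give nonzero remainder).
No irreducible factor of degree ≤ 3 exists, so m is irreducible over GF(3).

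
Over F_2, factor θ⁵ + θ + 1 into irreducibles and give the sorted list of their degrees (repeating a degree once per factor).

2, 3

Write h(θ) = θ⁵ + θ + 1.
Roots in F_2: h(0) = 1; h(1) = 1.
Complete factorization: h(θ) = (θ² + θ + 1)·(θ³ + θ² + 1).
Factor degrees with multiplicity: 2 + 3 = 5.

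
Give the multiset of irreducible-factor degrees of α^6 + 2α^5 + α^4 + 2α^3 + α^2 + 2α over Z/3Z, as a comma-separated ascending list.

Write f(α) = α^6 + 2α^5 + α^4 + 2α^3 + α^2 + 2α.
Roots in Z/3Z: f(0) = 0 → root; f(1) = 0 → root; f(2) = 0 → root.
Linear factors from roots: (α), (α + 2), (α + 1).
Complete factorization: f(α) = (α)·(α + 1)^2·(α + 2)^3.
Factor degrees with multiplicity: 1 + 1 + 1 + 1 + 1 + 1 = 6.

1, 1, 1, 1, 1, 1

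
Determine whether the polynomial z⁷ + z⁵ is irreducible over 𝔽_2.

Write f(z) = z⁷ + z⁵.
Check for roots in 𝔽_2: f(0) = 0 → root; f(1) = 0 → root.
f(0) = 0, so (z) divides f(z); f is reducible.

No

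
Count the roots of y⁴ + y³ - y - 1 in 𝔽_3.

2

Write g(y) = y⁴ + y³ - y - 1.
Evaluate at each of the 3 elements of 𝔽_3:
g(0) = 2; g(1) = 0 → root; g(2) = 0 → root.
Roots: {1, 2}.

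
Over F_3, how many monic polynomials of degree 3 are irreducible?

8

Gauss's count: N_{3}(3) = (1/3) Σ_{d|3} μ(3/d)·3^d.
Divisors of 3: 1, 3; μ(3/d) for each: -1, 1.
Σ = − 3^1 + 3^3 = 24.
N = 24/3 = 8.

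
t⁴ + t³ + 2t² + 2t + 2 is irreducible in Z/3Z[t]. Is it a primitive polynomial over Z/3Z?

Write f(t) = t⁴ + t³ + 2t² + 2t + 2.
|GF(3^4)^×| = 3^4 − 1 = 80. Prime factorization: 80 = 2^4·5.
f is primitive ⇔ t has order 80 in GF(3)[t]/(f), i.e. t^(80/q) ≠ 1 for each prime q | 80.
t^(40) mod f = 2.
t^(16) mod f = t² + t.
None equal 1, so t has full order 80; f is primitive.

Yes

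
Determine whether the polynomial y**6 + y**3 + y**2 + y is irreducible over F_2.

No

Write f(y) = y**6 + y**3 + y**2 + y.
Check for roots in F_2: f(0) = 0 → root; f(1) = 0 → root.
f(0) = 0, so (y) divides f(y); f is reducible.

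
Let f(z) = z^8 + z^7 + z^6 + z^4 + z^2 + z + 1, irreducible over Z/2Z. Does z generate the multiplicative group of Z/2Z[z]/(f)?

|GF(2^8)^×| = 2^8 − 1 = 255. Prime factorization: 255 = 3·5·17.
f is primitive ⇔ z has order 255 in GF(2)[z]/(f), i.e. z^(255/q) ≠ 1 for each prime q | 255.
z^(85) mod f = 1
z^(51) mod f = 1
z^(15) mod f = z^7 + z^4 + z^3 + z^2 + z.
Since z^(85) = 1, the order of z divides 85 < 255; not primitive.

No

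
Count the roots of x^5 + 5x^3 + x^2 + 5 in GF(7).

Write f(x) = x^5 + 5x^3 + x^2 + 5.
Evaluate at each of the 7 elements of GF(7):
f(0) = 5; f(1) = 5; f(2) = 4; f(3) = 0 → root; f(4) = 0 → root; f(5) = 0 → root; f(6) = 0 → root.
Roots: {3, 4, 5, 6}.

4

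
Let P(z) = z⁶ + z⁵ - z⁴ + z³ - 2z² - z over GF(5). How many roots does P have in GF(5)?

Evaluate at each of the 5 elements of GF(5):
P(0) = 0 → root; P(1) = 4; P(2) = 3; P(3) = 2; P(4) = 2.
Roots: {0}.

1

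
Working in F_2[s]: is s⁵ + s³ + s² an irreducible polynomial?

No

Write h(s) = s⁵ + s³ + s².
Check for roots in F_2: h(0) = 0 → root; h(1) = 1.
h(0) = 0, so (s) divides h(s); h is reducible.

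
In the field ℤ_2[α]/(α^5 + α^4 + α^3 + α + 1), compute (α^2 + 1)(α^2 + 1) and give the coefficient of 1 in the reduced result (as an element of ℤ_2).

Multiply in ℤ_2[α]: (α^2 + 1)·(α^2 + 1) = α^4 + 1.
Reduced: α^4 + 1.

1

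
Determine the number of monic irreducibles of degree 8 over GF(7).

The number of monic irreducibles of degree 8 over GF(7) is (1/8)·Σ_{d∣8} μ(8/d) 7^d.
Divisors of 8: 1, 2, 4, 8; μ(8/d) for each: 0, 0, -1, 1.
Σ = − 7^4 + 7^8 = 5762400.
N = 5762400/8 = 720300.

720300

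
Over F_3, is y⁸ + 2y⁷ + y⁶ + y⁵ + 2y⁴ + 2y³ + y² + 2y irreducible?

Write g(y) = y⁸ + 2y⁷ + y⁶ + y⁵ + 2y⁴ + 2y³ + y² + 2y.
Check for roots in F_3: g(0) = 0 → root; g(1) = 0 → root; g(2) = 1.
g(0) = 0, so (y) divides g(y); g is reducible.

No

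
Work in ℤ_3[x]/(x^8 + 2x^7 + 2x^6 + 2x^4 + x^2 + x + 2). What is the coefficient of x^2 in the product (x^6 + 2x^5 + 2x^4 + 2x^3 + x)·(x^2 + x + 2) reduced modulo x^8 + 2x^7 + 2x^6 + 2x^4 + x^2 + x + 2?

0

Multiply in ℤ_3[x]: (x^6 + 2x^5 + 2x^4 + 2x^3 + x)·(x^2 + x + 2) = x^8 + 2x^5 + 2x^3 + x^2 + 2x.
Reduce using x^8 ≡ x^7 + x^6 + x^4 + 2x^2 + 2x + 1 (mod x^8 + 2x^7 + 2x^6 + 2x^4 + x^2 + x + 2).
Reduced: x^7 + x^6 + 2x^5 + x^4 + 2x^3 + x + 1.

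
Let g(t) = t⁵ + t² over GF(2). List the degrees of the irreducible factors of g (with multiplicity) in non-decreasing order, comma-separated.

1, 1, 1, 2

Roots in GF(2): g(0) = 0 → root; g(1) = 0 → root.
Linear factors from roots: (t), (t + 1).
Complete factorization: g(t) = (t + 1)·(t)^2·(t² + t + 1).
Factor degrees with multiplicity: 1 + 1 + 1 + 2 = 5.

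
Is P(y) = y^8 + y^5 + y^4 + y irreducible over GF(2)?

No

Check for roots in GF(2): P(0) = 0 → root; P(1) = 0 → root.
P(0) = 0, so (y) divides P(y); P is reducible.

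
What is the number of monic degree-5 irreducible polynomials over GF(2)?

6

The number of monic irreducibles of degree 5 over GF(2) is (1/5)·Σ_{d∣5} μ(5/d) 2^d.
Divisors of 5: 1, 5; μ(5/d) for each: -1, 1.
Σ = − 2^1 + 2^5 = 30.
N = 30/5 = 6.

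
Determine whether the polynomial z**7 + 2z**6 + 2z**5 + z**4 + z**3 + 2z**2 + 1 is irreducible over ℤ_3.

Yes

Write P(z) = z**7 + 2z**6 + 2z**5 + z**4 + z**3 + 2z**2 + 1.
Check for roots in ℤ_3: P(0) = 1; P(1) = 1; P(2) = 2.
No roots, so no linear factors.
Monic irreducibles of degree 2 over GF(3): z**2 + 1, z**2 + z + 2, z**2 + 2z + 2.
None of them divide P (all give nonzero remainder).
Degree-3 irreducible divisors: test the 8 monic irreducibles of degree 3 over GF(3).
None of them divide P (all give nonzero remainder).
No irreducible factor of degree ≤ 3 exists, so P is irreducible over GF(3).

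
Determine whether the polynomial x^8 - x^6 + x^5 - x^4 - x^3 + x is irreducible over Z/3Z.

No

Write g(x) = x^8 - x^6 + x^5 - x^4 - x^3 + x.
Check for roots in Z/3Z: g(0) = 0 → root; g(1) = 0 → root; g(2) = 1.
g(0) = 0, so (x) divides g(x); g is reducible.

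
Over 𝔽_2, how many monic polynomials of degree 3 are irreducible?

2

The number of monic irreducibles of degree 3 over GF(2) is (1/3)·Σ_{d∣3} μ(3/d) 2^d.
Divisors of 3: 1, 3; μ(3/d) for each: -1, 1.
Σ = − 2^1 + 2^3 = 6.
N = 6/3 = 2.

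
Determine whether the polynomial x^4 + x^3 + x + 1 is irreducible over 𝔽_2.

Write P(x) = x^4 + x^3 + x + 1.
Check for roots in 𝔽_2: P(0) = 1; P(1) = 0 → root.
P(1) = 0, so (x − 1) divides P(x); P is reducible.

No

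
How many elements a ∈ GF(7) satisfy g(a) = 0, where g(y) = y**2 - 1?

Evaluate at each of the 7 elements of GF(7):
g(0) = 6; g(1) = 0 → root; g(2) = 3; g(3) = 1; g(4) = 1; g(5) = 3; g(6) = 0 → root.
Roots: {1, 6}.

2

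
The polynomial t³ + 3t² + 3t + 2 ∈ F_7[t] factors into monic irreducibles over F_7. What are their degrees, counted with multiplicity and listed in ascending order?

1, 1, 1

Write g(t) = t³ + 3t² + 3t + 2.
Linear factors from roots: (t + 5), (t + 3), (t + 2).
Complete factorization: g(t) = (t + 2)·(t + 3)·(t + 5).
Factor degrees with multiplicity: 1 + 1 + 1 = 3.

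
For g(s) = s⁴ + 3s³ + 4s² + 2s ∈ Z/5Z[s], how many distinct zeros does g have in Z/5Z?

Evaluate at each of the 5 elements of Z/5Z:
g(0) = 0 → root; g(1) = 0 → root; g(2) = 0 → root; g(3) = 4; g(4) = 0 → root.
Roots: {0, 1, 2, 4}.

4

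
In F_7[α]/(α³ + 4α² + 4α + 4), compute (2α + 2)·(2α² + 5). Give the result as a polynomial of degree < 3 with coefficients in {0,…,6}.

2α^2 + α + 1

Multiply in F_7[α]: (2α + 2)·(2α² + 5) = 4α³ + 4α² + 3α + 3.
Reduce using α³ ≡ 3α² + 3α + 3 (mod α³ + 4α² + 4α + 4).
Reduced: 2α² + α + 1.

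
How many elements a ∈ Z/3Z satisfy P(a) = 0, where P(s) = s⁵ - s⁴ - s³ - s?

Evaluate at each of the 3 elements of Z/3Z:
P(0) = 0 → root; P(1) = 1; P(2) = 0 → root.
Roots: {0, 2}.

2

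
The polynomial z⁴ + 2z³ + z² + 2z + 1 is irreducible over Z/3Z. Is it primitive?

No

Write f(z) = z⁴ + 2z³ + z² + 2z + 1.
|GF(3^4)^×| = 3^4 − 1 = 80. Prime factorization: 80 = 2^4·5.
f is primitive ⇔ z has order 80 in GF(3)[z]/(f), i.e. z^(80/q) ≠ 1 for each prime q | 80.
z^(40) mod f = 1
z^(16) mod f = 2z.
Since z^(40) = 1, the order of z divides 40 < 80; not primitive.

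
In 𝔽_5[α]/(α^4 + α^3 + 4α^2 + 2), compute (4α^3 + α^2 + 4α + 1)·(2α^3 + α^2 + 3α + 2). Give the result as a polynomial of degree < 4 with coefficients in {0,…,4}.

4α^3

Multiply in 𝔽_5[α]: (4α^3 + α^2 + 4α + 1)·(2α^3 + α^2 + 3α + 2) = 3α^6 + α^5 + α^4 + 2α^3 + α + 2.
Reduce using α^4 ≡ 4α^3 + α^2 + 3 (mod α^4 + α^3 + 4α^2 + 2).
Reduced: 4α^3.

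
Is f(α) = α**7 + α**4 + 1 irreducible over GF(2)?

Check for roots in GF(2): f(0) = 1; f(1) = 1.
No roots, so no linear factors.
Monic irreducibles of degree 2 over GF(2): α**2 + α + 1.
None of them divide f (all give nonzero remainder).
Monic irreducibles of degree 3 over GF(2): α**3 + α + 1, α**3 + α**2 + 1.
None of them divide f (all give nonzero remainder).
No irreducible factor of degree ≤ 3 exists, so f is irreducible over GF(2).

Yes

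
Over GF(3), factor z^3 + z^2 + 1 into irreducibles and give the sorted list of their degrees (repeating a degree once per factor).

Write f(z) = z^3 + z^2 + 1.
Roots in GF(3): f(0) = 1; f(1) = 0 → root; f(2) = 1.
Linear factors from roots: (z + 2).
Complete factorization: f(z) = (z + 2)·(z^2 + 2z + 2).
Factor degrees with multiplicity: 1 + 2 = 3.

1, 2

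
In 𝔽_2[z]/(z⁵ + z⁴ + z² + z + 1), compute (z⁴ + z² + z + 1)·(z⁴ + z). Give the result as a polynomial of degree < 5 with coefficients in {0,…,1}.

Multiply in 𝔽_2[z]: (z⁴ + z² + z + 1)·(z⁴ + z) = z⁸ + z⁶ + z⁴ + z³ + z² + z.
Reduce using z⁵ ≡ z⁴ + z² + z + 1 (mod z⁵ + z⁴ + z² + z + 1).
Reduced: z³ + z² + 1.

z^3 + z^2 + 1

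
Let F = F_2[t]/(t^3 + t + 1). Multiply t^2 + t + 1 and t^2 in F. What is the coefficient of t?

Multiply in F_2[t]: (t^2 + t + 1)·(t^2) = t^4 + t^3 + t^2.
Reduce using t^3 ≡ t + 1 (mod t^3 + t + 1).
Reduced: 1.

0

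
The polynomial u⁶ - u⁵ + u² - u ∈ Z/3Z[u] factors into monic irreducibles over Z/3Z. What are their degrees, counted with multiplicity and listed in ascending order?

Write g(u) = u⁶ - u⁵ + u² - u.
Roots in Z/3Z: g(0) = 0 → root; g(1) = 0 → root; g(2) = 1.
Linear factors from roots: (u), (u - 1).
Complete factorization: g(u) = (u)·(u - 1)·(u² + u - 1)·(u² - u - 1).
Factor degrees with multiplicity: 1 + 1 + 2 + 2 = 6.

1, 1, 2, 2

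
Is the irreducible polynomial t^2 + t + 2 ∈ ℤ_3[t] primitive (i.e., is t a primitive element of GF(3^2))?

Yes

Write f(t) = t^2 + t + 2.
|GF(3^2)^×| = 3^2 − 1 = 8. Prime factorization: 8 = 2^3.
f is primitive ⇔ t has order 8 in GF(3)[t]/(f), i.e. t^(8/q) ≠ 1 for each prime q | 8.
t^(4) mod f = 2.
None equal 1, so t has full order 8; f is primitive.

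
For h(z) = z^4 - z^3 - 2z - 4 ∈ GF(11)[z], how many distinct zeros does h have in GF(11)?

Evaluate at each of the 11 elements of GF(11):
h(0) = 7; h(1) = 5; h(2) = 0 → root; h(3) = 0 → root; h(4) = 4; h(5) = 2; h(6) = 8; h(7) = 5; h(8) = 0 → root; h(9) = 2; h(10) = 0 → root.
Roots: {2, 3, 8, 10}.

4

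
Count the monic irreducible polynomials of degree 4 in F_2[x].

3

By the necklace-counting formula, N_2(4) = (1/4) Σ_{d|4} μ(4/d)·2^d.
Divisors of 4: 1, 2, 4; μ(4/d) for each: 0, -1, 1.
Σ = − 2^2 + 2^4 = 12.
N = 12/4 = 3.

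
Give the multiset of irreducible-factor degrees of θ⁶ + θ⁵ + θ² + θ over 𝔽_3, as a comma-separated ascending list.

Write f(θ) = θ⁶ + θ⁵ + θ² + θ.
Roots in 𝔽_3: f(0) = 0 → root; f(1) = 1; f(2) = 0 → root.
Linear factors from roots: (θ), (θ + 1).
Complete factorization: f(θ) = (θ)·(θ + 1)·(θ² + θ - 1)·(θ² - θ - 1).
Factor degrees with multiplicity: 1 + 1 + 2 + 2 = 6.

1, 1, 2, 2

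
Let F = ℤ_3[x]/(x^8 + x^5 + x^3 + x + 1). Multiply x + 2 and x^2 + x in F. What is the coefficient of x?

Multiply in ℤ_3[x]: (x + 2)·(x^2 + x) = x^3 + 2x.
Reduced: x^3 + 2x.

2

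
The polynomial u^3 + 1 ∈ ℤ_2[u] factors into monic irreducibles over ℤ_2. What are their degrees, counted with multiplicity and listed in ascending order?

Write g(u) = u^3 + 1.
Roots in ℤ_2: g(0) = 1; g(1) = 0 → root.
Linear factors from roots: (u + 1).
Complete factorization: g(u) = (u + 1)·(u^2 + u + 1).
Factor degrees with multiplicity: 1 + 2 = 3.

1, 2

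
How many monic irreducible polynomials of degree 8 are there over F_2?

30

The number of monic irreducibles of degree 8 over GF(2) is (1/8)·Σ_{d∣8} μ(8/d) 2^d.
Divisors of 8: 1, 2, 4, 8; μ(8/d) for each: 0, 0, -1, 1.
Σ = − 2^4 + 2^8 = 240.
N = 240/8 = 30.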